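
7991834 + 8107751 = 16099585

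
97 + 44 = 141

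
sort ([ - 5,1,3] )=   [ - 5,1,3 ]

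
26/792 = 13/396 = 0.03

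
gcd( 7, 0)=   7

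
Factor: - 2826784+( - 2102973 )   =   - 4929757 = - 7^1*704251^1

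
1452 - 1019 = 433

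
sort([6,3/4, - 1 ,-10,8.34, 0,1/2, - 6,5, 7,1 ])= [ - 10 ,-6,-1,0, 1/2, 3/4, 1,  5,6,7, 8.34]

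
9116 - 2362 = 6754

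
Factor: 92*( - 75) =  - 6900   =  -  2^2 * 3^1*5^2*23^1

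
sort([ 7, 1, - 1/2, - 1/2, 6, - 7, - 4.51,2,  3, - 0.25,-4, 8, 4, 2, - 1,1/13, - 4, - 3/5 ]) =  [ - 7, - 4.51,-4 , - 4, - 1, - 3/5,-1/2,-1/2, - 0.25, 1/13, 1,2, 2, 3, 4, 6,7, 8 ]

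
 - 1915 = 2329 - 4244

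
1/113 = 1/113 = 0.01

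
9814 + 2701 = 12515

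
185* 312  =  57720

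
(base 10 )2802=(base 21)679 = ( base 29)39i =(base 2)101011110010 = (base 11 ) 2118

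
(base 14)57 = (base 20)3h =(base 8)115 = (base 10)77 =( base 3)2212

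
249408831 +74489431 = 323898262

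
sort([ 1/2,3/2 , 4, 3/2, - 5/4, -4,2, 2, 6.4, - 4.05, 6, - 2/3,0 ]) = [  -  4.05, - 4,-5/4,  -  2/3,0,1/2, 3/2, 3/2, 2,2, 4,6,6.4 ]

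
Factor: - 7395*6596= - 48777420 = - 2^2*3^1 * 5^1*17^2*29^1*97^1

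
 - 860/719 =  - 860/719 = - 1.20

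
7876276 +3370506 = 11246782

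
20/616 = 5/154 = 0.03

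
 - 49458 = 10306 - 59764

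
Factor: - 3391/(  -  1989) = 3^(-2)*13^( - 1)*17^ ( - 1)*3391^1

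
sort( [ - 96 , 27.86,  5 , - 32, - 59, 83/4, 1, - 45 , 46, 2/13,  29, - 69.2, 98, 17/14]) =[-96, - 69.2, - 59,  -  45, - 32,2/13,1,17/14, 5, 83/4, 27.86,29, 46,98]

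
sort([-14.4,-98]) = [ - 98, - 14.4 ] 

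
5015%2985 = 2030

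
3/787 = 3/787=0.00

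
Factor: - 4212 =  -2^2*3^4*13^1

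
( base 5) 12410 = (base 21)24E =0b1111010100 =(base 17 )36b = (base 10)980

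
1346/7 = 192 +2/7=192.29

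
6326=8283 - 1957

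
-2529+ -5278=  - 7807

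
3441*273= 939393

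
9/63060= 3/21020=   0.00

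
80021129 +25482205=105503334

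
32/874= 16/437  =  0.04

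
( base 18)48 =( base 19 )44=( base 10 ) 80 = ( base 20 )40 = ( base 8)120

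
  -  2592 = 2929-5521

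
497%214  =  69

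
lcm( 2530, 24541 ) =245410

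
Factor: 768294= 2^1*3^2*42683^1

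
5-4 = 1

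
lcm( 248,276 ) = 17112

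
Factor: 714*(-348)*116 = -28822752= -2^5* 3^2*7^1* 17^1*29^2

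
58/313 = 58/313 = 0.19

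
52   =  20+32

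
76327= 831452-755125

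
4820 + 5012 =9832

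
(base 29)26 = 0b1000000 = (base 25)2e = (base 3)2101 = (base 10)64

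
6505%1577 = 197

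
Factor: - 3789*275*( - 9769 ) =3^2*5^2 * 11^1 * 421^1 * 9769^1 = 10179053775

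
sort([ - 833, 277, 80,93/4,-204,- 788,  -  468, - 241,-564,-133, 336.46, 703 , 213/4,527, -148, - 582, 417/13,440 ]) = [- 833 ,- 788, - 582,-564,-468,-241,- 204,-148, - 133, 93/4,417/13, 213/4, 80, 277,336.46, 440, 527 , 703] 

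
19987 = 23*869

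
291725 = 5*58345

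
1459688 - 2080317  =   - 620629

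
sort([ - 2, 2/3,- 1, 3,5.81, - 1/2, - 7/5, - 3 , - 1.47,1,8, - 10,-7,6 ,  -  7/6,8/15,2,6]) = [ - 10, - 7, - 3, -2, - 1.47, - 7/5, - 7/6 , - 1, - 1/2,8/15,2/3,1,2,3,5.81, 6 , 6 , 8 ]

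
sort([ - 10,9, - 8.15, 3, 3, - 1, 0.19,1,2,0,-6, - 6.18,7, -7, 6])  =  [ - 10,-8.15, - 7, - 6.18, - 6, - 1,0, 0.19, 1,2,3,3, 6,7,9] 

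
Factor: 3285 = 3^2 * 5^1 * 73^1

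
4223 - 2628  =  1595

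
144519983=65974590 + 78545393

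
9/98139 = 3/32713 =0.00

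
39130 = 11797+27333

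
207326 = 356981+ - 149655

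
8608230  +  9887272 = 18495502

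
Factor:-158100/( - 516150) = 2^1*3^( - 1 ) * 17^1*37^ (-1 ) = 34/111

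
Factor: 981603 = 3^2*7^1*15581^1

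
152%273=152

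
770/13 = 59+3/13 = 59.23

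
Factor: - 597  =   - 3^1*199^1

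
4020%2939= 1081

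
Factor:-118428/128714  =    -  426/463  =  - 2^1*3^1 * 71^1 * 463^( - 1 )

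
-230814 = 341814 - 572628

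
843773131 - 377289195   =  466483936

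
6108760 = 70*87268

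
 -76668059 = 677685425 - 754353484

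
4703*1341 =6306723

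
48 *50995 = 2447760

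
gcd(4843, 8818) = 1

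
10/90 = 1/9 = 0.11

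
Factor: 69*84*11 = 63756= 2^2*3^2*7^1*  11^1*23^1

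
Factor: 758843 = 29^1*137^1*191^1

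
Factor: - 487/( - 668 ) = 2^( -2)*167^( - 1 )*487^1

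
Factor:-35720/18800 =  - 19/10  =  - 2^( - 1 )  *  5^ ( - 1 ) * 19^1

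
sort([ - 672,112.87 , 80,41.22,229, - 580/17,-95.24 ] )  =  [  -  672, - 95.24, -580/17 , 41.22,80,112.87, 229]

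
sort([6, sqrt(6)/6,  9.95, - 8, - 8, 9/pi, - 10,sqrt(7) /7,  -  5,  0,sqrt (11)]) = [ - 10, - 8, -8,  -  5,0, sqrt( 7) /7,sqrt( 6 )/6,9/pi, sqrt(11 ) , 6, 9.95]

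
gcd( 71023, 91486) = 1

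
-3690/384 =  - 615/64 = -9.61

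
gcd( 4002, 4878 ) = 6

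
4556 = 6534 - 1978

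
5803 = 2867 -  - 2936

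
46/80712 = 23/40356 = 0.00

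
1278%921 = 357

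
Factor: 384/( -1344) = -2/7 = -2^1*7^(- 1 )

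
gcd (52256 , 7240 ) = 8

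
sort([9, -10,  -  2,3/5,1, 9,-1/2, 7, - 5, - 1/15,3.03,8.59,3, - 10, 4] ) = [ - 10,  -  10, - 5, - 2,  -  1/2, - 1/15, 3/5,1,3, 3.03,4, 7,8.59 , 9 , 9]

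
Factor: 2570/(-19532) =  - 5/38= - 2^(  -  1) * 5^1 * 19^( - 1 )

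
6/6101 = 6/6101  =  0.00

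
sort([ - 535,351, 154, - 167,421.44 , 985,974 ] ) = [ - 535, - 167,154, 351,421.44, 974 , 985]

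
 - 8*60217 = -481736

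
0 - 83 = -83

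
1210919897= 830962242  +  379957655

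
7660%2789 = 2082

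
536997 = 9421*57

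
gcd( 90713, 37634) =1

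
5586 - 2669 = 2917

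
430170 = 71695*6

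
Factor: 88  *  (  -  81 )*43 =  - 2^3*3^4 * 11^1*43^1 = - 306504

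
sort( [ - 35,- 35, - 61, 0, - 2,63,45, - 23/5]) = [ - 61, - 35, - 35, - 23/5,-2, 0, 45,63 ] 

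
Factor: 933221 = 933221^1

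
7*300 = 2100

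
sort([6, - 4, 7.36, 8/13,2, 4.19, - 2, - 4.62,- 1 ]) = [-4.62,  -  4,-2, - 1, 8/13, 2, 4.19,6,7.36]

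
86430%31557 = 23316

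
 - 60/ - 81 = 20/27 = 0.74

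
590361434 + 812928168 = 1403289602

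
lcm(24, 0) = 0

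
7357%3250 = 857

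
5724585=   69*82965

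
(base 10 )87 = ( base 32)2n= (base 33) 2l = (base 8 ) 127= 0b1010111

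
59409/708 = 83  +  215/236 = 83.91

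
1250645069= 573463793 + 677181276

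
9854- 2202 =7652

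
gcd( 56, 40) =8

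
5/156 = 5/156 = 0.03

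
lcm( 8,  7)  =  56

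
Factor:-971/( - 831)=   3^(- 1 )*277^( - 1)*971^1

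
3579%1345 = 889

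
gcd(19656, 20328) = 168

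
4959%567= 423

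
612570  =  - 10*( - 61257 )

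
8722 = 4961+3761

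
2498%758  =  224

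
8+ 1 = 9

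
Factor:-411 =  - 3^1 *137^1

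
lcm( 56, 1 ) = 56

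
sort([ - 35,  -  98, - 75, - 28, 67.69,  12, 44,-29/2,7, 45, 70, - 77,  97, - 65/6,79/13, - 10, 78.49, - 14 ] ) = [- 98,-77 ,-75, - 35,-28, - 29/2,  -  14, - 65/6,-10, 79/13, 7,  12, 44,45 , 67.69, 70 , 78.49 , 97]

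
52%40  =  12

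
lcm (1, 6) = 6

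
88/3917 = 88/3917=0.02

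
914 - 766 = 148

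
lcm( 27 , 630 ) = 1890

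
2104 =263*8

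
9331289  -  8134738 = 1196551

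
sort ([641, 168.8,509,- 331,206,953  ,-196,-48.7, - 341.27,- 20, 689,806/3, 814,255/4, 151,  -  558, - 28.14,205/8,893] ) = [ - 558,-341.27, - 331, - 196, - 48.7, - 28.14, - 20,205/8 , 255/4, 151,168.8,206 , 806/3, 509,641 , 689,814,893,953] 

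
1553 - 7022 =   -  5469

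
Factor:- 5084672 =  - 2^9 * 9931^1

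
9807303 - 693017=9114286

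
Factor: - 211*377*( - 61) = 13^1*29^1*61^1*211^1=4852367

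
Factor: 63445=5^1*12689^1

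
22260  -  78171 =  - 55911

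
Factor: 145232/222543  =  2^4*3^( - 2 )*29^1*79^( - 1) = 464/711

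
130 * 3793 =493090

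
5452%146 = 50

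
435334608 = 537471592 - 102136984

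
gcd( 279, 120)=3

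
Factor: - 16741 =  - 16741^1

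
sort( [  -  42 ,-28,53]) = [ - 42, - 28, 53 ]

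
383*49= 18767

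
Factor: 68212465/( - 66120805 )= - 13642493/13224161 = - 617^( - 1)*2393^1*5701^1*21433^ (  -  1)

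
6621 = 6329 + 292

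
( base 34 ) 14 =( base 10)38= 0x26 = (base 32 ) 16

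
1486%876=610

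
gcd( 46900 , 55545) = 35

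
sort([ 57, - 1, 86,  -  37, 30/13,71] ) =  [ - 37 , -1, 30/13, 57, 71, 86] 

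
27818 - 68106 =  - 40288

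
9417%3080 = 177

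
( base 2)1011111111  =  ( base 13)470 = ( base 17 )2b2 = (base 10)767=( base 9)1042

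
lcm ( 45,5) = 45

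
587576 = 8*73447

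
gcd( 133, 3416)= 7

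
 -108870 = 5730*( - 19)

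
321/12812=321/12812 = 0.03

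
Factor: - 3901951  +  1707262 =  - 3^1* 7^1 * 41^1*2549^1 = - 2194689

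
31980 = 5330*6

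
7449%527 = 71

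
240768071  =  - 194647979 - -435416050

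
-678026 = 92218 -770244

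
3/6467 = 3/6467 = 0.00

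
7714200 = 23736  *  325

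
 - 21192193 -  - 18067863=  - 3124330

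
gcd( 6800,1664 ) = 16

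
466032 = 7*66576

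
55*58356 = 3209580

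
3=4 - 1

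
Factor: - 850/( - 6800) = 2^( - 3 ) = 1/8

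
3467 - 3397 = 70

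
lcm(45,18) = 90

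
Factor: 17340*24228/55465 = 2^4*3^3*17^2 * 673^1*11093^( - 1) = 84022704/11093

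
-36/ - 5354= 18/2677 = 0.01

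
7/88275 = 7/88275 = 0.00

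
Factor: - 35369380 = - 2^2*5^1*47^1*191^1*197^1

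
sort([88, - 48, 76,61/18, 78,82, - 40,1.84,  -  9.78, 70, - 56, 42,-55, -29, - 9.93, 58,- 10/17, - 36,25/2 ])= [- 56, - 55, - 48, - 40,- 36, - 29 , - 9.93, - 9.78,- 10/17 , 1.84,61/18, 25/2, 42,58, 70, 76,78, 82, 88]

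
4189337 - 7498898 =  - 3309561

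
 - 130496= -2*65248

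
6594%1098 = 6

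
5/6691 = 5/6691 = 0.00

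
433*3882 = 1680906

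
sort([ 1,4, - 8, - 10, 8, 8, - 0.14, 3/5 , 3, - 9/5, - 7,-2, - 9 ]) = [ - 10, - 9 , - 8,-7, - 2, - 9/5, - 0.14, 3/5, 1,3,  4, 8,  8]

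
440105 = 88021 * 5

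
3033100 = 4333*700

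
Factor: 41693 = 173^1*241^1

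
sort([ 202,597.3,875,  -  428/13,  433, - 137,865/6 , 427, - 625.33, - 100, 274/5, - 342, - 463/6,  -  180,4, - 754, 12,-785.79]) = [ - 785.79, - 754, - 625.33, - 342, - 180,-137,-100, - 463/6, - 428/13, 4, 12, 274/5,865/6, 202,427, 433, 597.3, 875]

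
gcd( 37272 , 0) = 37272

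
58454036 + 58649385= 117103421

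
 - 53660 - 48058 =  - 101718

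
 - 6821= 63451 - 70272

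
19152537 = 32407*591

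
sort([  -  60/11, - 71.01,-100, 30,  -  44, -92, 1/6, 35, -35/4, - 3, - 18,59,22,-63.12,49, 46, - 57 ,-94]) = [-100, - 94,  -  92,-71.01,-63.12 ,-57, - 44, - 18,- 35/4, - 60/11, - 3, 1/6, 22,30, 35,46,49,  59]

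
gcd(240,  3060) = 60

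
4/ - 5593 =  - 1+5589/5593   =  - 0.00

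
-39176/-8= 4897/1 = 4897.00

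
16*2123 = 33968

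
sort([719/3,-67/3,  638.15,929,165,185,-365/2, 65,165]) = [ - 365/2, - 67/3, 65,165,165, 185 , 719/3  ,  638.15,  929 ]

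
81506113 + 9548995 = 91055108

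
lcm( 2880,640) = 5760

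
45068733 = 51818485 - 6749752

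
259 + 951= 1210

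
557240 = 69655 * 8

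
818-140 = 678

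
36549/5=7309+4/5 = 7309.80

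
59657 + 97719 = 157376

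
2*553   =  1106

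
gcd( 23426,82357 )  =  1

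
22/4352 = 11/2176  =  0.01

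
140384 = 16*8774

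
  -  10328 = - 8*1291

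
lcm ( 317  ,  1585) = 1585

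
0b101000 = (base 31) 19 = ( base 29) 1b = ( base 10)40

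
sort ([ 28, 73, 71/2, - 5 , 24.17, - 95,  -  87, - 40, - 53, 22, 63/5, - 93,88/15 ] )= [ - 95,  -  93, - 87, - 53, - 40, - 5, 88/15 , 63/5, 22, 24.17,28,  71/2, 73 ] 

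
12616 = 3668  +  8948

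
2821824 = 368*7668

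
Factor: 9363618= 2^1*3^2*11^1*19^2*131^1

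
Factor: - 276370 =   -  2^1*5^1*29^1*953^1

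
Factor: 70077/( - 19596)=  - 329/92 = -2^(-2) * 7^1*23^(-1)*47^1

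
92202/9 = 30734/3 = 10244.67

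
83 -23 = 60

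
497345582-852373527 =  - 355027945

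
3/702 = 1/234 = 0.00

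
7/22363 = 7/22363 = 0.00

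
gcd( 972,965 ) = 1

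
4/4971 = 4/4971= 0.00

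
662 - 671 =-9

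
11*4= 44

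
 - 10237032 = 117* ( - 87496) 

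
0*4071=0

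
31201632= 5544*5628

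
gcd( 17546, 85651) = 1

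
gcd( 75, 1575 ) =75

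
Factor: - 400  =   - 2^4 * 5^2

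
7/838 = 7/838 = 0.01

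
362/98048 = 181/49024 = 0.00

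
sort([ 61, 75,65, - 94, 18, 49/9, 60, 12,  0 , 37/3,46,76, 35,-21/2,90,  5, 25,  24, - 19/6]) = [ - 94, - 21/2, - 19/6, 0,5 , 49/9, 12,  37/3,18, 24, 25 , 35, 46, 60, 61 , 65,75, 76, 90]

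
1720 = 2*860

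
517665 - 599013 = -81348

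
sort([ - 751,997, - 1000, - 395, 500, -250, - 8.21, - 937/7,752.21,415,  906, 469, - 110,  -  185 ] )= [ - 1000,  -  751,-395, - 250, - 185, - 937/7 , - 110, - 8.21, 415, 469, 500,752.21,  906, 997 ] 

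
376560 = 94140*4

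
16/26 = 8/13 = 0.62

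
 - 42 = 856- 898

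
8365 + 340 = 8705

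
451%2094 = 451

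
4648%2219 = 210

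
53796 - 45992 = 7804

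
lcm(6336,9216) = 101376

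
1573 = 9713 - 8140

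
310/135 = 62/27 = 2.30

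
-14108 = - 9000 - 5108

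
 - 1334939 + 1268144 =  - 66795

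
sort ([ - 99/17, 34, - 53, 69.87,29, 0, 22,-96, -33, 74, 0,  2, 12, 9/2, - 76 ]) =[  -  96,- 76 , - 53, - 33, - 99/17, 0, 0,2,9/2, 12, 22, 29, 34,  69.87,74 ] 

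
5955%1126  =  325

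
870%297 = 276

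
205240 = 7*29320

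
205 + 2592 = 2797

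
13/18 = 13/18 = 0.72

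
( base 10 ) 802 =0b1100100010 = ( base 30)QM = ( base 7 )2224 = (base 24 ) 19a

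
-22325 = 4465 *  ( - 5) 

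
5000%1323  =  1031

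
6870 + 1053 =7923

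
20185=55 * 367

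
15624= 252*62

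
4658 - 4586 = 72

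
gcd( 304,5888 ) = 16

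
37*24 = 888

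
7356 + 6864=14220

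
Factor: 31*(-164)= - 2^2*31^1*41^1 = -5084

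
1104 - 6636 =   -  5532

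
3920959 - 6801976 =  - 2881017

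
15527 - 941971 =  - 926444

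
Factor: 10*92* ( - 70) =-64400  =  -  2^4* 5^2*7^1*23^1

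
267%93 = 81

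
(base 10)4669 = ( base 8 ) 11075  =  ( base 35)3se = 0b1001000111101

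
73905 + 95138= 169043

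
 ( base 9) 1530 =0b10010001001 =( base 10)1161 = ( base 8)2211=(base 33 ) 126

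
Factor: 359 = 359^1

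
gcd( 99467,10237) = 1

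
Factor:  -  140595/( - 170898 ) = 515/626 = 2^ ( - 1 )*5^1*103^1*313^(-1)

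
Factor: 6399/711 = 9 = 3^2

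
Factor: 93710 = 2^1*5^1*9371^1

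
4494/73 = 4494/73 = 61.56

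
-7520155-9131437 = - 16651592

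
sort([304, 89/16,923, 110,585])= [89/16,110,304,585,923]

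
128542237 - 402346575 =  - 273804338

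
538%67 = 2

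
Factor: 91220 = 2^2*5^1*4561^1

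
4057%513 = 466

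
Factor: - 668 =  - 2^2 * 167^1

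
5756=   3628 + 2128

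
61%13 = 9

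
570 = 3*190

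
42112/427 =98 + 38/61 = 98.62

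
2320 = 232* 10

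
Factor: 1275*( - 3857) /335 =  - 983535/67 = - 3^1*5^1*7^1*17^1*19^1* 29^1*67^( - 1)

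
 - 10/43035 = -2/8607 = - 0.00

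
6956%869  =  4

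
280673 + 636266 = 916939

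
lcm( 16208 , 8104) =16208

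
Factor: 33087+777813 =2^2*3^2*5^2 * 17^1*53^1 = 810900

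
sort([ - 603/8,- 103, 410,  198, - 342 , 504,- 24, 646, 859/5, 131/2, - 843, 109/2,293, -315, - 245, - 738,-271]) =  [-843,- 738, - 342, - 315, - 271,-245, - 103,  -  603/8,-24,  109/2,131/2,859/5,198,293, 410,504, 646 ] 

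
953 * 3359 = 3201127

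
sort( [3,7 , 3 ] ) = [ 3,3, 7 ]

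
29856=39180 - 9324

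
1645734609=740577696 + 905156913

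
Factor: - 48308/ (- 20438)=2^1 * 11^( - 1)*13^1 = 26/11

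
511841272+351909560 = 863750832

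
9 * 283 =2547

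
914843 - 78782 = 836061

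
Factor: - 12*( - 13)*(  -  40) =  - 6240 = - 2^5 * 3^1*5^1*13^1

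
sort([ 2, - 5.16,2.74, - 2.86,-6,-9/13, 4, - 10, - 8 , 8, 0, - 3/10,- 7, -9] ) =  [  -  10,-9,-8,-7,-6,  -  5.16,-2.86 , - 9/13, - 3/10,0, 2,2.74,4, 8 ] 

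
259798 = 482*539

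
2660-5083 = - 2423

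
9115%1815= 40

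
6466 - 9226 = -2760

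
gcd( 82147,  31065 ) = 1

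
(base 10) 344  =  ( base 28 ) C8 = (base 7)1001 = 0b101011000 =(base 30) be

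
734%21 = 20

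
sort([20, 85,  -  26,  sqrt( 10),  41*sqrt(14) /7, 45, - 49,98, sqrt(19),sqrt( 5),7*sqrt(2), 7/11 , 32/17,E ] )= [ - 49, - 26,7/11,  32/17,sqrt( 5 ), E,sqrt( 10), sqrt( 19 ), 7 * sqrt( 2),  20, 41*sqrt( 14 ) /7 , 45, 85, 98 ] 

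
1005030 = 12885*78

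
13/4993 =13/4993 = 0.00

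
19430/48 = 404 + 19/24 = 404.79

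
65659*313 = 20551267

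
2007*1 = 2007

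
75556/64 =1180 + 9/16= 1180.56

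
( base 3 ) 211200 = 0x264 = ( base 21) 183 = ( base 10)612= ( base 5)4422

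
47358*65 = 3078270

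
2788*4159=11595292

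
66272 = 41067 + 25205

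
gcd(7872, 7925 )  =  1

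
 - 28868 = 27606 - 56474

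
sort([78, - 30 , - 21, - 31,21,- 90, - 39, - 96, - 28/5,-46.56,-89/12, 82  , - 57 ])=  [ - 96, - 90,-57, - 46.56, - 39, - 31, - 30,  -  21,  -  89/12, - 28/5,  21,  78,82]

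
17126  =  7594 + 9532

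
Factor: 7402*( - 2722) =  - 2^2 * 1361^1*3701^1 =- 20148244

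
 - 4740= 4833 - 9573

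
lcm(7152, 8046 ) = 64368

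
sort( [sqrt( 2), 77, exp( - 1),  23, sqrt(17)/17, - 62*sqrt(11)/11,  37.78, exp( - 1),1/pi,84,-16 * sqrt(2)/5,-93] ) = [ - 93, - 62 * sqrt(11)/11,  -  16*sqrt(2)/5,  sqrt(17)/17, 1/pi , exp( - 1),exp( - 1), sqrt (2),23,37.78,  77,84 ] 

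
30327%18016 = 12311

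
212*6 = 1272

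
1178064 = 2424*486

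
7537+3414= 10951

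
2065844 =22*93902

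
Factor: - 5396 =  - 2^2 *19^1*71^1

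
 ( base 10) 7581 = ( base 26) B5F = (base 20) ij1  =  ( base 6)55033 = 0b1110110011101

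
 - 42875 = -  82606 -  - 39731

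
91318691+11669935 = 102988626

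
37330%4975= 2505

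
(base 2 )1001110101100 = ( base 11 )3869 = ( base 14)1b9a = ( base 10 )5036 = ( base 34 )4C4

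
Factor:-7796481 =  - 3^1 *7^1 *11^1* 33751^1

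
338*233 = 78754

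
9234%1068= 690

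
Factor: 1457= 31^1*47^1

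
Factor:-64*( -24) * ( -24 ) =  - 36864 = -2^12 * 3^2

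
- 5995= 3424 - 9419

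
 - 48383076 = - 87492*553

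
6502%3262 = 3240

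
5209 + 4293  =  9502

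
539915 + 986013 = 1525928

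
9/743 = 9/743 =0.01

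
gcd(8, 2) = 2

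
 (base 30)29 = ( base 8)105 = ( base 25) 2j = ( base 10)69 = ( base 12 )59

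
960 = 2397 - 1437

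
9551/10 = 9551/10 = 955.10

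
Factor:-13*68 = - 2^2*13^1*17^1 = - 884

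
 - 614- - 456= -158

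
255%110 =35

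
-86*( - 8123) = 698578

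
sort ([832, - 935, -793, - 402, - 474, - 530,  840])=[ - 935, - 793,-530 ,-474, - 402,832,840]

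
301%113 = 75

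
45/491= 45/491 = 0.09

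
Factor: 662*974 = 644788 = 2^2*331^1*487^1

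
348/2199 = 116/733=0.16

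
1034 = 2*517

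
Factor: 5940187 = 11^1*23^1* 53^1*443^1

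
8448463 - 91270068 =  - 82821605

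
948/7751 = 948/7751 = 0.12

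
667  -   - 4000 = 4667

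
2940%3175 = 2940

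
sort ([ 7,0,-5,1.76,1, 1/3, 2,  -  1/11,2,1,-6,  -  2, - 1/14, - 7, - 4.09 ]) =[ - 7, - 6, - 5, - 4.09, - 2, - 1/11, - 1/14,0, 1/3, 1, 1,1.76,  2, 2, 7 ] 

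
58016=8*7252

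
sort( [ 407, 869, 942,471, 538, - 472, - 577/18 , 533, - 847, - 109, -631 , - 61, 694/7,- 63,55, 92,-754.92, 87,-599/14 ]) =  [ - 847, - 754.92,  -  631, - 472, - 109, - 63, - 61,-599/14,-577/18 , 55, 87, 92, 694/7, 407,  471,533,538,  869, 942]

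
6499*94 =610906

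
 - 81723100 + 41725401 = -39997699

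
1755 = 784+971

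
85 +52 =137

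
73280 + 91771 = 165051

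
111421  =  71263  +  40158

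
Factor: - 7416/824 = -9= - 3^2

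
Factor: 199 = 199^1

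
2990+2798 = 5788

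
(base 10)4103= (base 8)10007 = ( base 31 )48B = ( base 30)4gn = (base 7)14651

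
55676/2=27838 = 27838.00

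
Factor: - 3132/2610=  - 2^1 * 3^1*5^( - 1) = -6/5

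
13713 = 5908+7805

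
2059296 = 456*4516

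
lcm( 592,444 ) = 1776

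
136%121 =15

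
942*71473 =67327566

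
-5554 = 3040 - 8594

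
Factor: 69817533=3^1 * 19^1*1224869^1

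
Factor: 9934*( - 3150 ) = -2^2*3^2*5^2*7^1*4967^1 = - 31292100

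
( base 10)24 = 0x18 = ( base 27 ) o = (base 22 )12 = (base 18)16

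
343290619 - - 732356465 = 1075647084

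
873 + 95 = 968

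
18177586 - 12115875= 6061711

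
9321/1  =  9321 = 9321.00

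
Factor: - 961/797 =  - 31^2*797^ ( - 1)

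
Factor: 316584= 2^3*3^2*4397^1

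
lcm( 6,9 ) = 18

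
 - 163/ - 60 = 2 + 43/60 = 2.72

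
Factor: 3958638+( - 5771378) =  - 1812740 = - 2^2*5^1*233^1*389^1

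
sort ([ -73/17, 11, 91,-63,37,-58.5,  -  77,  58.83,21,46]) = [ - 77,-63, - 58.5, - 73/17, 11,  21,37,46,58.83, 91]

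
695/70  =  139/14 = 9.93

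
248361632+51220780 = 299582412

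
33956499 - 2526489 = 31430010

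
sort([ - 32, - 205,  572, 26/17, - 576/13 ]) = [ - 205 , - 576/13, - 32, 26/17, 572 ] 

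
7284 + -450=6834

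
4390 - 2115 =2275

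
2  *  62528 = 125056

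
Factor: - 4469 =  - 41^1*109^1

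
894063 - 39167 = 854896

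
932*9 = 8388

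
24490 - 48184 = -23694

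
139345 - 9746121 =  - 9606776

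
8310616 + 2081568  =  10392184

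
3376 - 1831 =1545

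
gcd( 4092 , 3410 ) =682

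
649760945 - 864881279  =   - 215120334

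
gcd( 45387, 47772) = 9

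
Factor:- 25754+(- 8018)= - 2^2*8443^1=-  33772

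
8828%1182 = 554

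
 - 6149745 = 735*(-8367 ) 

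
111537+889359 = 1000896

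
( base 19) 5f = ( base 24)4E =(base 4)1232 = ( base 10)110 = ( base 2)1101110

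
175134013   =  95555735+79578278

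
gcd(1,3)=1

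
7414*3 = 22242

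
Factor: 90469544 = 2^3*11^1 * 1028063^1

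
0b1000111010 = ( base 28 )KA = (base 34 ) gq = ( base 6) 2350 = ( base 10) 570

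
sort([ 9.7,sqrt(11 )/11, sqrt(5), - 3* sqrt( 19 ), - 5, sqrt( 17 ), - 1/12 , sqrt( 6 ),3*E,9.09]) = [ - 3 *sqrt(19 ), - 5, - 1/12, sqrt( 11) /11,sqrt( 5 ),sqrt ( 6 ),sqrt( 17 ), 3*E,9.09,9.7]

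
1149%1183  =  1149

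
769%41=31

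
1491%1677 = 1491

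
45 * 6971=313695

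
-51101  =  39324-90425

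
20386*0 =0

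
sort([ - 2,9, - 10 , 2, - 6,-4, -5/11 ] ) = [ - 10, - 6,- 4 , - 2 ,  -  5/11,2, 9]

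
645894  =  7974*81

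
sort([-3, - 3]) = [-3 ,-3]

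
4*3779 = 15116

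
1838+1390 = 3228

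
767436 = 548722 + 218714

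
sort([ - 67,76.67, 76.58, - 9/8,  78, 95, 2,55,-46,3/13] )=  [ - 67 ,  -  46,-9/8, 3/13,2,55, 76.58,76.67,78,95 ]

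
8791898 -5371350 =3420548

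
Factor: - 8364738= - 2^1*3^1*37^1 * 41^1 * 919^1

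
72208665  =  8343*8655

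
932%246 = 194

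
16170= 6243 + 9927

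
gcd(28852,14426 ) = 14426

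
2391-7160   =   - 4769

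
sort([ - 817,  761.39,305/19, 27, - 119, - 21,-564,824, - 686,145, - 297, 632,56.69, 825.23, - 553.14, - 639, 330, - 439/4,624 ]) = [ -817, - 686,- 639, - 564, - 553.14 , - 297,  -  119, - 439/4, - 21,305/19,27,56.69, 145,  330, 624,  632, 761.39,  824  ,  825.23] 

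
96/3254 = 48/1627 = 0.03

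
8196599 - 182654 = 8013945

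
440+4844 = 5284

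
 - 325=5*( - 65 ) 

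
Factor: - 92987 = -92987^1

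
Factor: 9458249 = 41^1*349^1*661^1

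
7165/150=1433/30= 47.77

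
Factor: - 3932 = -2^2*983^1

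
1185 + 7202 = 8387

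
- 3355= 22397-25752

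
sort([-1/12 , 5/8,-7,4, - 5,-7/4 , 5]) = [- 7,-5 ,-7/4, - 1/12,5/8,4, 5 ]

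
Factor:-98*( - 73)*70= 500780 = 2^2*5^1*7^3 * 73^1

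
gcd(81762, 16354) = 2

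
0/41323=0= 0.00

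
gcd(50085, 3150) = 315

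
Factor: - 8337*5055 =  - 3^2*5^1*7^1*337^1*397^1=- 42143535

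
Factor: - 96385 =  - 5^1*37^1 * 521^1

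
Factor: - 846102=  -2^1*3^1 * 83^1*1699^1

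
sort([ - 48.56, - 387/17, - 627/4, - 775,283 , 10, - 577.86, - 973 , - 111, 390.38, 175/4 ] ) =[ - 973,-775,-577.86,  -  627/4, - 111, - 48.56, - 387/17, 10, 175/4 , 283,390.38 ]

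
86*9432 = 811152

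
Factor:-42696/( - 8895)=2^3*3^1*5^ ( - 1)=24/5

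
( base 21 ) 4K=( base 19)59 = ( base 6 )252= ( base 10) 104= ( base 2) 1101000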